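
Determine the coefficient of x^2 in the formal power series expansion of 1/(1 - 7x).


The geometric series identity gives 1/(1 - c x) = sum_{k>=0} c^k x^k, so the coefficient of x^k is c^k.
Here c = 7 and k = 2.
Computing: 7^2 = 49

49


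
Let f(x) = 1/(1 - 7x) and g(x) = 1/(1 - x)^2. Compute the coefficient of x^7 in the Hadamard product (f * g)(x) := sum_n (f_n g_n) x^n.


f has coefficients f_k = 7^k. For g = 1/(1 - x)^2 the coefficient is g_k = C(k + 1, 1) = k + 1. The Hadamard coefficient is (f * g)_k = 7^k * (k + 1).
For k = 7: 7^7 * 8 = 823543 * 8 = 6588344.

6588344


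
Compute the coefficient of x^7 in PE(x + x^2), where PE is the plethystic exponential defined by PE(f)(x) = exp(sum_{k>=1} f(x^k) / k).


With f(x) = x + x^2, the exponent is sum_{k>=1} (x^k + x^(2k)) / k = -ln(1 - x) - ln(1 - x^2). Exponentiating:
PE(x + x^2) = 1 / ((1 - x)(1 - x^2)).
This is the generating function for partitions of n into parts of size 1 or 2. The number of 2's can be any j in 0..3, and the rest are 1's, so
[x^7] = floor(7/2) + 1 = 4.

4


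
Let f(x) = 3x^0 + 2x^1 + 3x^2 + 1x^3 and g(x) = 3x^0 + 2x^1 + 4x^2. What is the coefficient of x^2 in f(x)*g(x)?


Cauchy product at x^2:
3*4 + 2*2 + 3*3
= 25

25


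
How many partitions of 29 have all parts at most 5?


Using the generating function (1-x)^(-1)(1-x^2)^(-1)...(1-x^5)^(-1),
the coefficient of x^29 counts these restricted partitions.
Result = 603

603


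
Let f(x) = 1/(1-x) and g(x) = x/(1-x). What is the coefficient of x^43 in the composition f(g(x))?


First simplify the composition: f(g(x)) = 1/(1 - x/(1-x)) = (1-x)/((1-x) - x) = (1-x)/(1-2x).
Now extract the coefficient. Write (1-x)/(1-2x) = 1/(1-2x) - x/(1-2x).
The coefficient of x^n in 1/(1-2x) is 2^n, and in x/(1-2x) is 2^(n-1) (for n >= 1).
So the coefficient of x^43 is 2^43 - 2^42 = 8796093022208 - 4398046511104 = 4398046511104.

4398046511104


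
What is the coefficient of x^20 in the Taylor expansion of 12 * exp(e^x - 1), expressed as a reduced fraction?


exp(e^x - 1) = sum_{k>=0} Bell_k x^k / k!, where Bell_k is the k-th Bell number.
So the coefficient of x^20 is 12 * Bell_20 / 20!.
Computing: Bell_20 = 51724158235372 and 20! = 2432902008176640000, giving
12 * 51724158235372/2432902008176640000 = 263898766507/1034397112320000.

263898766507/1034397112320000


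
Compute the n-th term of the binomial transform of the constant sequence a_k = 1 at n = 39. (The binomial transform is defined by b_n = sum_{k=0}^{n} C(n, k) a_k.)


With a_k = 1 for all k, b_n = sum_{k=0}^{n} C(n, k) = 2^n by the binomial theorem.
For n = 39: 2^39 = 549755813888.

549755813888


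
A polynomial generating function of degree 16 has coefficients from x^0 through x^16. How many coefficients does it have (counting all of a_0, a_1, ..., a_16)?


A polynomial of degree 16 takes the form a_0 + a_1 x + ... + a_16 x^16.
The number of coefficients is 16 + 1 = 17.

17


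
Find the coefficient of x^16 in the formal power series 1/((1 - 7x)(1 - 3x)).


By partial fractions or Cauchy convolution:
The coefficient equals sum_{k=0}^{16} 7^k * 3^(16-k).
= 58157596211761

58157596211761


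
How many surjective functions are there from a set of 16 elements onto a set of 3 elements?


By inclusion-exclusion on which target elements are missed, the number of surjections from an n-set onto a k-set is
surj(n, k) = sum_{j=0}^{k} (-1)^j C(k, j) (k - j)^n.
Equivalently surj(n, k) = k! * S(n, k), where S(n, k) is the Stirling number of the second kind.
For n = 16, k = 3:
S(16, 3) = 7141686, so
surj = 3! * 7141686 = 6 * 7141686 = 42850116.

42850116


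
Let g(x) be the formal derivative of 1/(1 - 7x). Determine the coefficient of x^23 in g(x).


Differentiate termwise: d/dx sum_{k>=0} 7^k x^k = sum_{k>=1} k 7^k x^(k-1) = sum_{j>=0} (j+1) 7^(j+1) x^j.
Equivalently, d/dx [1/(1 - 7x)] = 7/(1 - 7x)^2.
For j = 23: 24 * 7^24 = 24 * 191581231380566414401 = 4597949553133593945624.

4597949553133593945624


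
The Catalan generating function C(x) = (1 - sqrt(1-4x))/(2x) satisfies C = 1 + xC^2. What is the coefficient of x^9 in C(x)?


Substituting x -> x scales the n-th coefficient by 1, so [x^9] C(x) = C_9.
C_9 = C(2*9, 9)/(10) = 48620/10 = 4862.
= 4862.

4862


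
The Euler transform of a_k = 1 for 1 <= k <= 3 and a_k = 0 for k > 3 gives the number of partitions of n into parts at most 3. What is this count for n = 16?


Partitions of 16 into parts at most 3:
Using generating function (1-x)^(-1)(1-x^2)^(-1)(1-x^3)^(-1),
the coefficient of x^16 = 30

30


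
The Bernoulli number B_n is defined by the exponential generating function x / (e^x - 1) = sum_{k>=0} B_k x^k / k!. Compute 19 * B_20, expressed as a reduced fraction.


Bernoulli numbers can also be computed recursively via B_0 = 1 and sum_{j=0}^{m} C(m+1, j) B_j = 0 for m >= 1. Odd-index Bernoulli numbers vanish for k >= 3.
Computing B_20 = -174611/330, so 19 * B_20 = 19 * -174611/330 = -3317609/330.

-3317609/330


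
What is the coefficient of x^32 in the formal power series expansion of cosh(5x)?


The Maclaurin series is cosh(t) = sum_{m>=0} t^(2m) / (2m)!, so substituting t = 5x, only even powers of x are nonzero, with coefficient of x^(2m) equal to 5^(2m) / (2m)!.
For x^32 the coefficient is 5^32/32! = 23283064365386962890625/263130836933693530167218012160000000 = 298023223876953125/3368074712751277186140390555648.

298023223876953125/3368074712751277186140390555648


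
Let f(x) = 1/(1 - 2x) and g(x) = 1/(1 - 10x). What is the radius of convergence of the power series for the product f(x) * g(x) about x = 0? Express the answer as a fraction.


The radius of 1/(1 - 2x) is 1/2 (nearest singularity at x = 1/2), and the radius of 1/(1 - 10x) is 1/10.
The product f(x)*g(x) = 1/((1 - 2x)(1 - 10x)) has singularities at both 1/2 and 1/10, so its radius of convergence is the distance to the nearest one:
min(1/2, 1/10) = 1/10.

1/10


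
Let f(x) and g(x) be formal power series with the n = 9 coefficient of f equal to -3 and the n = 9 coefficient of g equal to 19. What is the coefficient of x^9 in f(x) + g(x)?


Addition of formal power series is termwise.
The coefficient of x^9 in f + g = -3 + 19
= 16

16


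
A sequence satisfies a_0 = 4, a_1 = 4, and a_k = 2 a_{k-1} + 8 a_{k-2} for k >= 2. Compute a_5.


The characteristic equation is t^2 - 2 t - 8 = 0, with roots r_1 = 4 and r_2 = -2 (so c_1 = r_1 + r_2, c_2 = -r_1 r_2 as required).
One can use the closed form a_n = A r_1^n + B r_2^n, but direct iteration is more reliable:
a_0 = 4, a_1 = 4, a_2 = 40, a_3 = 112, a_4 = 544, a_5 = 1984.
So a_5 = 1984.

1984


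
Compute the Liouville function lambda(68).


The Liouville function is lambda(k) = (-1)^Omega(k), where Omega(k) counts the prime factors of k with multiplicity.
Factoring: 68 = 2 * 2 * 17, so Omega(68) = 3.
lambda(68) = (-1)^3 = -1.

-1


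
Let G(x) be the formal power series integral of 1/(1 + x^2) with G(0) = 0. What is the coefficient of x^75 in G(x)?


1/(1 + x^2) = sum_{j>=0} (-1)^j x^(2j). Integrating termwise with G(0) = 0:
G(x) = sum_{j>=0} (-1)^j x^(2j+1) / (2j+1) = arctan(x).
Only odd powers are nonzero. For x^75 write 75 = 2*37 + 1, giving
(-1)^37 / 75 = -1/75 = -1/75.

-1/75


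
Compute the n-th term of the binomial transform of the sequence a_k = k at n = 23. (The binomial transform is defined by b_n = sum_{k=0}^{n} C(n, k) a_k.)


With a_k = k, b_n = sum_{k=0}^{n} C(n, k) k. Using k * C(n, k) = n * C(n-1, k-1) gives b_n = n * sum_{k>=1} C(n-1, k-1) = n * 2^(n-1).
For n = 23: 23 * 2^22 = 23 * 4194304 = 96468992.

96468992


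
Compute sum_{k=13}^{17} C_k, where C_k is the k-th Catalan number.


C_13 through C_17: 742900, 2674440, 9694845, 35357670, 129644790
Sum = 742900 + 2674440 + 9694845 + 35357670 + 129644790
= 178114645

178114645


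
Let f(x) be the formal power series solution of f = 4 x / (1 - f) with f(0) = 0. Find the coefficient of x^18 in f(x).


Apply Lagrange inversion: f = 4 x * phi(f) with phi(t) = 1/(1 - t), so
[x^n] f = 4^n * (1/n) [t^(n-1)] phi(t)^n = 4^n * (1/n) [t^(n-1)] (1 - t)^(-n) = 4^n * (1/n) C(2n - 2, n - 1) = 4^n * C_{n-1}.
For n = 18: C_17 = C(34, 17) / 18 = 2333606220/18 = 129644790.
With the 4^18 = 68719476736 factor, the coefficient is 68719476736 * 129644790 = 8909122130348605440.

8909122130348605440


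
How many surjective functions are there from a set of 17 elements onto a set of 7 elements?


By inclusion-exclusion on which target elements are missed, the number of surjections from an n-set onto a k-set is
surj(n, k) = sum_{j=0}^{k} (-1)^j C(k, j) (k - j)^n.
Equivalently surj(n, k) = k! * S(n, k), where S(n, k) is the Stirling number of the second kind.
For n = 17, k = 7:
S(17, 7) = 25708104786, so
surj = 7! * 25708104786 = 5040 * 25708104786 = 129568848121440.

129568848121440


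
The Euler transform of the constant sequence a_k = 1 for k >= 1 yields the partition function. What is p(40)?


The Euler transform converts the sequence a_k = 1 into the number of integer partitions.
Using the recurrence or dynamic programming:
p(40) = 37338

37338


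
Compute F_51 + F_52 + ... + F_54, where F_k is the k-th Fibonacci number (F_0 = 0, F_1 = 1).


Use the identity sum_{k=0}^{N} F_k = F_{N+2} - 1 (which follows from F_{k+2} - F_{k+1} = F_k). Then
sum_{k=51}^{54} F_k = (F_{56} - 1) - (F_{52} - 1) = F_{56} - F_{52}.
Computing: F_{56} = 225851433717, F_{52} = 32951280099, so
Sum = 225851433717 - 32951280099 = 192900153618.

192900153618


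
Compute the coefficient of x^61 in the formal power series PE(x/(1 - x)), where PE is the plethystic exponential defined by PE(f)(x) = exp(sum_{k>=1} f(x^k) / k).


For f(x) = x/(1 - x) we have
sum_{k>=1} f(x^k) / k = sum_{k>=1} (1/k) * x^k / (1 - x^k) = sum_{k, m >= 1} x^(k m) / k,
which after exponentiating simplifies to
PE(x/(1 - x)) = prod_{k>=1} 1 / (1 - x^k).
This is the generating function for the partition function p(n), so the coefficient of x^61 is p(61).
Computing p(61) by dynamic programming over parts 1, 2, ..., 61: p(61) = 1121505.

1121505


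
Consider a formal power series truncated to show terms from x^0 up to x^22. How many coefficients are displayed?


From x^0 to x^22 inclusive, the count is 22 - 0 + 1 = 23.

23


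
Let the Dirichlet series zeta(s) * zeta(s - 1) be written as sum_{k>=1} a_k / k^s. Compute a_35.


Convolution gives a_k = sum_{d | k} d * 1 = sum_{d | k} d = sigma(k), the sum of positive divisors of k.
For k = 35, the divisors are 1, 5, 7, 35, so
sigma(35) = 1 + 5 + 7 + 35 = 48.

48


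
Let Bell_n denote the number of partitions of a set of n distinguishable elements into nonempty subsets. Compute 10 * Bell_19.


Bell_19 can be computed from the Bell triangle or from Dobinski's identity Bell_n = (1/e) * sum_{k>=0} k^n / k!.
Computing Bell_19 = 5832742205057.
Then 10 * 5832742205057 = 58327422050570.

58327422050570


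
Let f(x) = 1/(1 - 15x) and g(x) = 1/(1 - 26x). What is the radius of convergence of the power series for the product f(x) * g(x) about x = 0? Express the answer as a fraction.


The radius of 1/(1 - 15x) is 1/15 (nearest singularity at x = 1/15), and the radius of 1/(1 - 26x) is 1/26.
The product f(x)*g(x) = 1/((1 - 15x)(1 - 26x)) has singularities at both 1/15 and 1/26, so its radius of convergence is the distance to the nearest one:
min(1/15, 1/26) = 1/26.

1/26


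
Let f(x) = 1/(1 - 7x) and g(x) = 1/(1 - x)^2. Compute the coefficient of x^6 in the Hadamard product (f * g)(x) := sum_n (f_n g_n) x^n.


f has coefficients f_k = 7^k. For g = 1/(1 - x)^2 the coefficient is g_k = C(k + 1, 1) = k + 1. The Hadamard coefficient is (f * g)_k = 7^k * (k + 1).
For k = 6: 7^6 * 7 = 117649 * 7 = 823543.

823543


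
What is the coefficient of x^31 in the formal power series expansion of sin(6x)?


The Maclaurin series is sin(t) = sum_{k>=0} (-1)^k t^(2k+1) / (2k+1)!, so substituting t = 6x, only odd powers of x are nonzero, with coefficient of x^(2k+1) equal to (-1)^k 6^(2k+1) / (2k+1)!.
Write 31 = 2*15 + 1, giving the coefficient (-1)^15 * 6^31 / 31! = -1326443518324400147398656/8222838654177922817725562880000000 = -4132485216/25617946563506171875.

-4132485216/25617946563506171875


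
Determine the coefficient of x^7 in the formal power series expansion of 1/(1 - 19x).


The geometric series identity gives 1/(1 - c x) = sum_{k>=0} c^k x^k, so the coefficient of x^k is c^k.
Here c = 19 and k = 7.
Computing: 19^7 = 893871739

893871739


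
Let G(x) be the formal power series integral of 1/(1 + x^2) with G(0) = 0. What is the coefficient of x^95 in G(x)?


1/(1 + x^2) = sum_{j>=0} (-1)^j x^(2j). Integrating termwise with G(0) = 0:
G(x) = sum_{j>=0} (-1)^j x^(2j+1) / (2j+1) = arctan(x).
Only odd powers are nonzero. For x^95 write 95 = 2*47 + 1, giving
(-1)^47 / 95 = -1/95 = -1/95.

-1/95


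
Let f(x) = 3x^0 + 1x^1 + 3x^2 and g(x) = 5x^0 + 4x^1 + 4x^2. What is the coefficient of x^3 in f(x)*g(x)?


Cauchy product at x^3:
1*4 + 3*4
= 16

16


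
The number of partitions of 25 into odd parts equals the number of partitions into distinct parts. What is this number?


Computing partitions of 25 into odd parts (1, 3, 5, ...):
Using the generating function prod_{k>=0} 1/(1-x^(2k+1)),
the count is 142

142


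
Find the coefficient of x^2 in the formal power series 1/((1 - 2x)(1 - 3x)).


By partial fractions or Cauchy convolution:
The coefficient equals sum_{k=0}^{2} 2^k * 3^(2-k).
= 19

19


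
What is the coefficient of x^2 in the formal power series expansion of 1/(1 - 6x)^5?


The general identity 1/(1 - c x)^r = sum_{k>=0} c^k C(k + r - 1, r - 1) x^k follows by substituting y = c x into 1/(1 - y)^r = sum_{k>=0} C(k + r - 1, r - 1) y^k.
For c = 6, r = 5, k = 2:
6^2 * C(6, 4) = 36 * 15 = 540.

540


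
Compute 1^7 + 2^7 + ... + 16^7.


This power sum has a closed form given by Faulhaber's formula
sum_{k=1}^{m} k^p = (1 / (p + 1)) * sum_{j=0}^{p} C(p + 1, j) B_j m^(p + 1 - j),
but for small m direct computation is fastest:
1 + 128 + 2187 + 16384 + 78125 + 279936 + 823543 + 2097152 + 4782969 + 10000000 + 19487171 + 35831808 + 62748517 + 105413504 + 170859375 + 268435456 = 680856256.

680856256


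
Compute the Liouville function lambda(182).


The Liouville function is lambda(k) = (-1)^Omega(k), where Omega(k) counts the prime factors of k with multiplicity.
Factoring: 182 = 2 * 7 * 13, so Omega(182) = 3.
lambda(182) = (-1)^3 = -1.

-1


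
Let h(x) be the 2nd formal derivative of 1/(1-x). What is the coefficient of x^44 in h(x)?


Differentiating 2 times: d^2/dx^2 [1/(1-x)] = 2!/(1-x)^3.
The expansion 1/(1-x)^3 = sum_{k>=0} C(k+2, 2) x^k, so the coefficient of x^n in 2!/(1-x)^3 is 2! * C(n+2, 2).
For n = 44: 2 * C(46, 2) = 2 * 1035 = 2070

2070


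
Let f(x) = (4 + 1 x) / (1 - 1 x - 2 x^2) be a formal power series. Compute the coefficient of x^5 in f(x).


Write f(x) = sum_{k>=0} a_k x^k. Multiplying both sides by 1 - 1 x - 2 x^2 gives
(1 - 1 x - 2 x^2) sum_{k>=0} a_k x^k = 4 + 1 x.
Matching coefficients:
 x^0: a_0 = 4
 x^1: a_1 - 1 a_0 = 1  =>  a_1 = 1*4 + 1 = 5
 x^k (k >= 2): a_k = 1 a_{k-1} + 2 a_{k-2}.
Iterating: a_2 = 13, a_3 = 23, a_4 = 49, a_5 = 95.
So the coefficient of x^5 is 95.

95


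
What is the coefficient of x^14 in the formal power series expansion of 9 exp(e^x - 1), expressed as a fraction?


exp(e^x - 1) is the exponential generating function for the Bell numbers Bell_k: exp(e^x - 1) = sum_{k>=0} Bell_k x^k / k!.
So the coefficient of x^14 in 9 exp(e^x - 1) is 9 Bell_14 / 14!.
Computing: Bell_14 = 190899322 and 14! = 87178291200, giving
9 * 190899322/87178291200 = 95449661/4843238400.

95449661/4843238400


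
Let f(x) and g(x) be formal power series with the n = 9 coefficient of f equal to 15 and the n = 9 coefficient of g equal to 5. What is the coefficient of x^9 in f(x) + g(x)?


Addition of formal power series is termwise.
The coefficient of x^9 in f + g = 15 + 5
= 20

20


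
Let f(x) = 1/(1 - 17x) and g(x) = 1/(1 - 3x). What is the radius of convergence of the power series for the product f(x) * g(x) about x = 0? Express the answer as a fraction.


The radius of 1/(1 - 17x) is 1/17 (nearest singularity at x = 1/17), and the radius of 1/(1 - 3x) is 1/3.
The product f(x)*g(x) = 1/((1 - 17x)(1 - 3x)) has singularities at both 1/17 and 1/3, so its radius of convergence is the distance to the nearest one:
min(1/17, 1/3) = 1/17.

1/17


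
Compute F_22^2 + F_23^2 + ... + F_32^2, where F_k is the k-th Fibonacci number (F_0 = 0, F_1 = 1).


There is a standard identity sum_{k=0}^{N} F_k^2 = F_N * F_{N+1} (proved inductively from the telescoping relation F_k^2 = F_k F_{k+1} - F_{k-1} F_k). Then
sum_{k=22}^{32} F_k^2 = F_32 F_33 - F_21 F_22.
Computing: F_32 = 2178309, F_33 = 3524578, F_21 = 10946, F_22 = 17711.
Sum = 2178309 * 3524578 - 10946 * 17711 = 7677426113996.

7677426113996


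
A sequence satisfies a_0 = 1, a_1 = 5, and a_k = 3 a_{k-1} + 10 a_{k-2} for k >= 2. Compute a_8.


The characteristic equation is t^2 - 3 t - 10 = 0, with roots r_1 = 5 and r_2 = -2 (so c_1 = r_1 + r_2, c_2 = -r_1 r_2 as required).
One can use the closed form a_n = A r_1^n + B r_2^n, but direct iteration is more reliable:
a_0 = 1, a_1 = 5, a_2 = 25, a_3 = 125, a_4 = 625, a_5 = 3125, a_6 = 15625, a_7 = 78125, a_8 = 390625.
So a_8 = 390625.

390625


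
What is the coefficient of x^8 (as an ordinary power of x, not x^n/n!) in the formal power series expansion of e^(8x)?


The exponential series is e^y = sum_{k>=0} y^k / k!. Substituting y = 8x gives
e^(8x) = sum_{k>=0} 8^k x^k / k!.
So the coefficient of x^n is a^n/n! with a = 8, n = 8:
8^8 / 8! = 16777216/40320 = 131072/315

131072/315


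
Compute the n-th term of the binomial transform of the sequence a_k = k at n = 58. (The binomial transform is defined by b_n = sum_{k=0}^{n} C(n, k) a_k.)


With a_k = k, b_n = sum_{k=0}^{n} C(n, k) k. Using k * C(n, k) = n * C(n-1, k-1) gives b_n = n * sum_{k>=1} C(n-1, k-1) = n * 2^(n-1).
For n = 58: 58 * 2^57 = 58 * 144115188075855872 = 8358680908399640576.

8358680908399640576


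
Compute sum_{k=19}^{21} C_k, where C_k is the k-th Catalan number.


C_19 through C_21: 1767263190, 6564120420, 24466267020
Sum = 1767263190 + 6564120420 + 24466267020
= 32797650630

32797650630


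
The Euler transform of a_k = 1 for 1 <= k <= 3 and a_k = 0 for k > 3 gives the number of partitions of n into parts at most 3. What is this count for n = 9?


Partitions of 9 into parts at most 3:
Using generating function (1-x)^(-1)(1-x^2)^(-1)(1-x^3)^(-1),
the coefficient of x^9 = 12

12


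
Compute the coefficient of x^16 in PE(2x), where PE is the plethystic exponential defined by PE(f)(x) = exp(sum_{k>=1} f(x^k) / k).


With f(x) = 2x, the exponent is sum_{k>=1} 2 x^k / k = 2 * (-ln(1 - x)). Exponentiating:
PE(2x) = exp(-2 ln(1 - x)) = 1/(1 - x)^2.
By the negative binomial expansion, [x^n] 1/(1 - x)^2 = C(n + 1, 1).
For n = 16: C(17, 1) = 17.

17


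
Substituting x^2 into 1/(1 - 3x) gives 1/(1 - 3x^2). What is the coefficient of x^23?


Since 1/(1 - 3x^2) only has even powers of x,
the coefficient of x^23 (odd) is 0.

0


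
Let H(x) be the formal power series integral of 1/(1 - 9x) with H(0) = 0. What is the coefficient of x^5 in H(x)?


1/(1 - 9x) = sum_{k>=0} 9^k x^k. Integrating termwise with H(0) = 0:
H(x) = sum_{k>=0} 9^k x^(k+1) / (k+1) = sum_{m>=1} 9^(m-1) x^m / m.
For m = 5: 9^4/5 = 6561/5 = 6561/5.

6561/5


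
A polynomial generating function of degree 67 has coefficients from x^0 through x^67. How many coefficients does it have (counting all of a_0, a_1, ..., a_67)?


A polynomial of degree 67 takes the form a_0 + a_1 x + ... + a_67 x^67.
The number of coefficients is 67 + 1 = 68.

68


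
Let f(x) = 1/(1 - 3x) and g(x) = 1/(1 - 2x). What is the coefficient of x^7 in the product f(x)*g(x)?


The coefficient of x^n in f*g is the Cauchy product: sum_{k=0}^{n} a^k * b^(n-k).
With a=3, b=2, n=7:
sum_{k=0}^{7} 3^k * 2^(7-k)
= 6305

6305


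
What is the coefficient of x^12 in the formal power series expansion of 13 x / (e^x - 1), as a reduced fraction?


The exponential generating function for Bernoulli numbers is
x / (e^x - 1) = sum_{k>=0} B_k x^k / k!.
So the coefficient of x^12 in 13 x / (e^x - 1) is 13 B_12 / 12!.
Computing: B_12 = -691/2730, 12! = 479001600, giving
13 * -691/2730 / 479001600 = -691/100590336000.

-691/100590336000


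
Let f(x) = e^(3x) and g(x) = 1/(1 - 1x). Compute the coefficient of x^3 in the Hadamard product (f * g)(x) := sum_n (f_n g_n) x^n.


Expanding: f_k = 3^k/k! (from e^(3x)) and g_k = 1^k (from 1/(1 - 1x)). So the Hadamard coefficient (f * g)_k = 3^k 1^k / k! = (3)^k / k!.
For k = 3: 3^3/3! = 27/6 = 9/2.

9/2


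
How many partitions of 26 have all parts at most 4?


Using the generating function (1-x)^(-1)(1-x^2)^(-1)...(1-x^4)^(-1),
the coefficient of x^26 counts these restricted partitions.
Result = 206

206


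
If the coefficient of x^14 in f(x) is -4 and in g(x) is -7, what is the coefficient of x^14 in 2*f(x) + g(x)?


Scalar multiplication scales coefficients: 2 * -4 = -8.
Then add the g coefficient: -8 + -7
= -15

-15


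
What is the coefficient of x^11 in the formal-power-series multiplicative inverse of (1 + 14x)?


The inverse is 1/(1 + 14x). Apply the geometric identity 1/(1 - y) = sum_{k>=0} y^k with y = -14x:
1/(1 + 14x) = sum_{k>=0} (-14)^k x^k.
So the coefficient of x^11 is (-14)^11 = -4049565169664.

-4049565169664


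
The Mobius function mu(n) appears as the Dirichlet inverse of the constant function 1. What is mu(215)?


215 = 5 * 43 (all distinct primes).
mu(215) = (-1)^2 = 1

1


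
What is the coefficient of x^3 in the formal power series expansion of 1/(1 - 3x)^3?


The general identity 1/(1 - c x)^r = sum_{k>=0} c^k C(k + r - 1, r - 1) x^k follows by substituting y = c x into 1/(1 - y)^r = sum_{k>=0} C(k + r - 1, r - 1) y^k.
For c = 3, r = 3, k = 3:
3^3 * C(5, 2) = 27 * 10 = 270.

270


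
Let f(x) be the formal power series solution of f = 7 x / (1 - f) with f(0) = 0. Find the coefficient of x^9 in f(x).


Apply Lagrange inversion: f = 7 x * phi(f) with phi(t) = 1/(1 - t), so
[x^n] f = 7^n * (1/n) [t^(n-1)] phi(t)^n = 7^n * (1/n) [t^(n-1)] (1 - t)^(-n) = 7^n * (1/n) C(2n - 2, n - 1) = 7^n * C_{n-1}.
For n = 9: C_8 = C(16, 8) / 9 = 12870/9 = 1430.
With the 7^9 = 40353607 factor, the coefficient is 40353607 * 1430 = 57705658010.

57705658010


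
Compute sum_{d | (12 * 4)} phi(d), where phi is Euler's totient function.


First, 12 * 4 = 48. One classical identity is sum_{d | n} phi(d) = n (each k in [1, n] has a unique gcd with n, and among the k's with gcd(k, n) = n/d there are phi(d) of them). So the sum equals 48. We also verify directly:
Divisors of 48: 1, 2, 3, 4, 6, 8, 12, 16, 24, 48.
phi values: 1, 1, 2, 2, 2, 4, 4, 8, 8, 16.
Sum = 48.

48


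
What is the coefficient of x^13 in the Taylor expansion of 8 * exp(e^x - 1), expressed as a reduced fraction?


exp(e^x - 1) = sum_{k>=0} Bell_k x^k / k!, where Bell_k is the k-th Bell number.
So the coefficient of x^13 is 8 * Bell_13 / 13!.
Computing: Bell_13 = 27644437 and 13! = 6227020800, giving
8 * 27644437/6227020800 = 27644437/778377600.

27644437/778377600


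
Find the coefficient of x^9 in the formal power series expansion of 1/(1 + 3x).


Write 1/(1 + c x) = 1/(1 - (-c) x) and apply the geometric-series identity
1/(1 - y) = sum_{k>=0} y^k to get 1/(1 + c x) = sum_{k>=0} (-c)^k x^k.
So the coefficient of x^k is (-c)^k = (-1)^k * c^k.
Here c = 3 and k = 9:
(-3)^9 = -1 * 19683 = -19683

-19683


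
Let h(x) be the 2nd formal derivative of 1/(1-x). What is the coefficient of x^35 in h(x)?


Differentiating 2 times: d^2/dx^2 [1/(1-x)] = 2!/(1-x)^3.
The expansion 1/(1-x)^3 = sum_{k>=0} C(k+2, 2) x^k, so the coefficient of x^n in 2!/(1-x)^3 is 2! * C(n+2, 2).
For n = 35: 2 * C(37, 2) = 2 * 666 = 1332

1332


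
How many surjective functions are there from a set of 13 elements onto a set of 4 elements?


By inclusion-exclusion on which target elements are missed, the number of surjections from an n-set onto a k-set is
surj(n, k) = sum_{j=0}^{k} (-1)^j C(k, j) (k - j)^n.
Equivalently surj(n, k) = k! * S(n, k), where S(n, k) is the Stirling number of the second kind.
For n = 13, k = 4:
S(13, 4) = 2532530, so
surj = 4! * 2532530 = 24 * 2532530 = 60780720.

60780720


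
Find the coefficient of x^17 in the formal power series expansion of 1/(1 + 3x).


Write 1/(1 + c x) = 1/(1 - (-c) x) and apply the geometric-series identity
1/(1 - y) = sum_{k>=0} y^k to get 1/(1 + c x) = sum_{k>=0} (-c)^k x^k.
So the coefficient of x^k is (-c)^k = (-1)^k * c^k.
Here c = 3 and k = 17:
(-3)^17 = -1 * 129140163 = -129140163

-129140163


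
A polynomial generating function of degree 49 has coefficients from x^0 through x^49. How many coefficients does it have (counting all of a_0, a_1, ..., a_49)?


A polynomial of degree 49 takes the form a_0 + a_1 x + ... + a_49 x^49.
The number of coefficients is 49 + 1 = 50.

50


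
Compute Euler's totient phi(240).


phi(n) counts integers in [1, n] coprime to n. Using the multiplicative formula phi(n) = n * prod_{p | n} (1 - 1/p):
240 = 2^4 * 3 * 5, so
phi(240) = 240 * (1 - 1/2) * (1 - 1/3) * (1 - 1/5) = 64.

64


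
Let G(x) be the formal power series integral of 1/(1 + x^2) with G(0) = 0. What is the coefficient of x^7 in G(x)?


1/(1 + x^2) = sum_{j>=0} (-1)^j x^(2j). Integrating termwise with G(0) = 0:
G(x) = sum_{j>=0} (-1)^j x^(2j+1) / (2j+1) = arctan(x).
Only odd powers are nonzero. For x^7 write 7 = 2*3 + 1, giving
(-1)^3 / 7 = -1/7 = -1/7.

-1/7


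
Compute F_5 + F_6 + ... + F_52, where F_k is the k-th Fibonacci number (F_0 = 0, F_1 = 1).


Use the identity sum_{k=0}^{N} F_k = F_{N+2} - 1 (which follows from F_{k+2} - F_{k+1} = F_k). Then
sum_{k=5}^{52} F_k = (F_{54} - 1) - (F_{6} - 1) = F_{54} - F_{6}.
Computing: F_{54} = 86267571272, F_{6} = 8, so
Sum = 86267571272 - 8 = 86267571264.

86267571264


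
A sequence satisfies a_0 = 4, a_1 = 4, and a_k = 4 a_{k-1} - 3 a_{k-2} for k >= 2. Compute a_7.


The characteristic equation is t^2 - 4 t + 3 = 0, with roots r_1 = 3 and r_2 = 1 (so c_1 = r_1 + r_2, c_2 = -r_1 r_2 as required).
One can use the closed form a_n = A r_1^n + B r_2^n, but direct iteration is more reliable:
a_0 = 4, a_1 = 4, a_2 = 4, a_3 = 4, a_4 = 4, a_5 = 4, a_6 = 4, a_7 = 4.
So a_7 = 4.

4


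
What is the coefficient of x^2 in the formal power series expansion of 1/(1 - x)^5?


The expansion 1/(1 - x)^r = sum_{k>=0} C(k + r - 1, r - 1) x^k follows from the multiset / negative-binomial theorem (or from repeated differentiation of the geometric series).
For r = 5 and k = 2:
C(6, 4) = 720 / (24 * 2) = 15.

15


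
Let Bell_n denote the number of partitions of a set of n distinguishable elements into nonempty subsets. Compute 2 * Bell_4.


Bell_4 can be computed from the Bell triangle or from Dobinski's identity Bell_n = (1/e) * sum_{k>=0} k^n / k!.
Computing Bell_4 = 15.
Then 2 * 15 = 30.

30


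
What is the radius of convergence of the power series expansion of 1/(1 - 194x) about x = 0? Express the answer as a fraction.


Expanding 1/(1 - 194x) = sum_{k>=0} 194^k x^k, the series converges when |194x| < 1, i.e., |x| < 1/194.
So the radius of convergence is 1/194 = 1/194.

1/194


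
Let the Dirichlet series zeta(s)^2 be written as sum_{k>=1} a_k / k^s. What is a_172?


The Dirichlet convolution of the constant function 1 with itself gives (1 * 1)(k) = sum_{d | k} 1 = d(k), the number of positive divisors of k.
Since zeta(s) = sum_{k>=1} 1/k^s, we have zeta(s)^2 = sum_{k>=1} d(k)/k^s, so a_k = d(k).
For k = 172: the divisors are 1, 2, 4, 43, 86, 172.
Count = 6.

6


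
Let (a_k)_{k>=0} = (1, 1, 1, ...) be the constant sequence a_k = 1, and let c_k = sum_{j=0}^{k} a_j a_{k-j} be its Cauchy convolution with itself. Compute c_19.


Since a_j = 1 for all j >= 0, the convolution sum becomes
c_k = sum_{j=0}^{k} 1 * 1 = 1 * (k + 1).
Equivalently, the generating function of (a_k) is 1/(1 - x) and its square is 1/(1 - x)^2 = sum_{k>=0} 1(k + 1) x^k.
For k = 19: 1 * 20 = 20.

20


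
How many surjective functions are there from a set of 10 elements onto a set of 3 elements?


By inclusion-exclusion on which target elements are missed, the number of surjections from an n-set onto a k-set is
surj(n, k) = sum_{j=0}^{k} (-1)^j C(k, j) (k - j)^n.
Equivalently surj(n, k) = k! * S(n, k), where S(n, k) is the Stirling number of the second kind.
For n = 10, k = 3:
S(10, 3) = 9330, so
surj = 3! * 9330 = 6 * 9330 = 55980.

55980


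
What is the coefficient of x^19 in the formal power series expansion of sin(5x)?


The Maclaurin series is sin(t) = sum_{k>=0} (-1)^k t^(2k+1) / (2k+1)!, so substituting t = 5x, only odd powers of x are nonzero, with coefficient of x^(2k+1) equal to (-1)^k 5^(2k+1) / (2k+1)!.
Write 19 = 2*9 + 1, giving the coefficient (-1)^9 * 5^19 / 19! = -19073486328125/121645100408832000 = -152587890625/973160803270656.

-152587890625/973160803270656


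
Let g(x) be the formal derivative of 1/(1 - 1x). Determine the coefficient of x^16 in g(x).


Differentiate termwise: d/dx sum_{k>=0} 1^k x^k = sum_{k>=1} k 1^k x^(k-1) = sum_{j>=0} (j+1) 1^(j+1) x^j.
Equivalently, d/dx [1/(1 - 1x)] = 1/(1 - 1x)^2.
For j = 16: 17 * 1^17 = 17 * 1 = 17.

17


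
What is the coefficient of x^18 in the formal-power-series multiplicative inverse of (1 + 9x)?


The inverse is 1/(1 + 9x). Apply the geometric identity 1/(1 - y) = sum_{k>=0} y^k with y = -9x:
1/(1 + 9x) = sum_{k>=0} (-9)^k x^k.
So the coefficient of x^18 is (-9)^18 = 150094635296999121.

150094635296999121


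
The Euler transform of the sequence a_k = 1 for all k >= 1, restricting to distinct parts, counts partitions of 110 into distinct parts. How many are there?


Partitions of 110 into distinct parts can be computed via generating function.
Product (1+x)(1+x^2)(1+x^3)...
The coefficient of x^110 = 1004544

1004544


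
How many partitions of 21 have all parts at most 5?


Using the generating function (1-x)^(-1)(1-x^2)^(-1)...(1-x^5)^(-1),
the coefficient of x^21 counts these restricted partitions.
Result = 221

221


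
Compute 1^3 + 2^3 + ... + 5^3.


This power sum has a closed form given by Faulhaber's formula
sum_{k=1}^{m} k^p = (1 / (p + 1)) * sum_{j=0}^{p} C(p + 1, j) B_j m^(p + 1 - j),
but for small m direct computation is fastest:
1 + 8 + 27 + 64 + 125 = 225.

225


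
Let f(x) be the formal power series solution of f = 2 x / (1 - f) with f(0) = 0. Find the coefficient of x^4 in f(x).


Apply Lagrange inversion: f = 2 x * phi(f) with phi(t) = 1/(1 - t), so
[x^n] f = 2^n * (1/n) [t^(n-1)] phi(t)^n = 2^n * (1/n) [t^(n-1)] (1 - t)^(-n) = 2^n * (1/n) C(2n - 2, n - 1) = 2^n * C_{n-1}.
For n = 4: C_3 = C(6, 3) / 4 = 20/4 = 5.
With the 2^4 = 16 factor, the coefficient is 16 * 5 = 80.

80


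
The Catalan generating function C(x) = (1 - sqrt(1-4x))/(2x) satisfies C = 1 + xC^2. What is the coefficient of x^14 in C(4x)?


Substituting x -> 4x scales the n-th coefficient by 4^n, so [x^14] C(4x) = 4^14 * C_14.
C_14 = C(2*14, 14)/(15) = 40116600/15 = 2674440.
So 4^14 * 2674440 = 268435456 * 2674440 = 717914520944640.

717914520944640


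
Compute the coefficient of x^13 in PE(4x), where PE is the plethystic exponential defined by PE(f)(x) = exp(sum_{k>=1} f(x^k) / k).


With f(x) = 4x, the exponent is sum_{k>=1} 4 x^k / k = 4 * (-ln(1 - x)). Exponentiating:
PE(4x) = exp(-4 ln(1 - x)) = 1/(1 - x)^4.
By the negative binomial expansion, [x^n] 1/(1 - x)^4 = C(n + 3, 3).
For n = 13: C(16, 3) = 560.

560


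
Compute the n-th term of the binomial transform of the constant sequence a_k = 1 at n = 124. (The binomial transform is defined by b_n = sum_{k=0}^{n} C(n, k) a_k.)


With a_k = 1 for all k, b_n = sum_{k=0}^{n} C(n, k) = 2^n by the binomial theorem.
For n = 124: 2^124 = 21267647932558653966460912964485513216.

21267647932558653966460912964485513216


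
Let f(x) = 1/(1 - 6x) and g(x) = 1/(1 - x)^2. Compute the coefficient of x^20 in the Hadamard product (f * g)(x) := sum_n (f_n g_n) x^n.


f has coefficients f_k = 6^k. For g = 1/(1 - x)^2 the coefficient is g_k = C(k + 1, 1) = k + 1. The Hadamard coefficient is (f * g)_k = 6^k * (k + 1).
For k = 20: 6^20 * 21 = 3656158440062976 * 21 = 76779327241322496.

76779327241322496


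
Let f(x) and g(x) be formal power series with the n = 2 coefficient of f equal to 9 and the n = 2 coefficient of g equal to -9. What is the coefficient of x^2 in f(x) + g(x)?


Addition of formal power series is termwise.
The coefficient of x^2 in f + g = 9 + -9
= 0

0


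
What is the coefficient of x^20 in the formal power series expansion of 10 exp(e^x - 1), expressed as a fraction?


exp(e^x - 1) is the exponential generating function for the Bell numbers Bell_k: exp(e^x - 1) = sum_{k>=0} Bell_k x^k / k!.
So the coefficient of x^20 in 10 exp(e^x - 1) is 10 Bell_20 / 20!.
Computing: Bell_20 = 51724158235372 and 20! = 2432902008176640000, giving
10 * 51724158235372/2432902008176640000 = 263898766507/1241276534784000.

263898766507/1241276534784000


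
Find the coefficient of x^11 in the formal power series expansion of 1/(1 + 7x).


Write 1/(1 + c x) = 1/(1 - (-c) x) and apply the geometric-series identity
1/(1 - y) = sum_{k>=0} y^k to get 1/(1 + c x) = sum_{k>=0} (-c)^k x^k.
So the coefficient of x^k is (-c)^k = (-1)^k * c^k.
Here c = 7 and k = 11:
(-7)^11 = -1 * 1977326743 = -1977326743

-1977326743


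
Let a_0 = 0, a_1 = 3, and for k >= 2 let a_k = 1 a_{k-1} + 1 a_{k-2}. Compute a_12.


Iterating the recurrence forward:
a_0 = 0
a_1 = 3
a_2 = 1*3 + 1*0 = 3
a_3 = 1*3 + 1*3 = 6
a_4 = 1*6 + 1*3 = 9
a_5 = 1*9 + 1*6 = 15
a_6 = 1*15 + 1*9 = 24
a_7 = 1*24 + 1*15 = 39
a_8 = 1*39 + 1*24 = 63
a_9 = 1*63 + 1*39 = 102
a_10 = 1*102 + 1*63 = 165
a_11 = 1*165 + 1*102 = 267
a_12 = 1*267 + 1*165 = 432
So a_12 = 432.

432


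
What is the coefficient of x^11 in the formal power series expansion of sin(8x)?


The Maclaurin series is sin(t) = sum_{k>=0} (-1)^k t^(2k+1) / (2k+1)!, so substituting t = 8x, only odd powers of x are nonzero, with coefficient of x^(2k+1) equal to (-1)^k 8^(2k+1) / (2k+1)!.
Write 11 = 2*5 + 1, giving the coefficient (-1)^5 * 8^11 / 11! = -8589934592/39916800 = -33554432/155925.

-33554432/155925


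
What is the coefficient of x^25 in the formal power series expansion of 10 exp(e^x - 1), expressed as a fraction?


exp(e^x - 1) is the exponential generating function for the Bell numbers Bell_k: exp(e^x - 1) = sum_{k>=0} Bell_k x^k / k!.
So the coefficient of x^25 in 10 exp(e^x - 1) is 10 Bell_25 / 25!.
Computing: Bell_25 = 4638590332229999353 and 25! = 15511210043330985984000000, giving
10 * 4638590332229999353/15511210043330985984000000 = 356814640940769181/119317000333315276800000.

356814640940769181/119317000333315276800000


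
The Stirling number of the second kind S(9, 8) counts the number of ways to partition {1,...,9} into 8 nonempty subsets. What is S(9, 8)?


Using the explicit formula S(n,k) = (1/k!) sum_{j=0}^{k} (-1)^(k-j) C(k,j) j^n:
S(9, 8) = 36
Equivalently, S(n,k) is n! times the coefficient of x^n in the EGF (e^x - 1)^k / k!.

36


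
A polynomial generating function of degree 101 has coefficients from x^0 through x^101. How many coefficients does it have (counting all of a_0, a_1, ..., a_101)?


A polynomial of degree 101 takes the form a_0 + a_1 x + ... + a_101 x^101.
The number of coefficients is 101 + 1 = 102.

102


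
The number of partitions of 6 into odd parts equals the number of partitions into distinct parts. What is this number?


Computing partitions of 6 into odd parts (1, 3, 5, ...):
Using the generating function prod_{k>=0} 1/(1-x^(2k+1)),
the count is 4

4


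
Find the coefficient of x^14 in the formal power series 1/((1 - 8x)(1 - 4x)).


By partial fractions or Cauchy convolution:
The coefficient equals sum_{k=0}^{14} 8^k * 4^(14-k).
= 8795824586752

8795824586752


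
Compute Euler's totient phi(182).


phi(n) counts integers in [1, n] coprime to n. Using the multiplicative formula phi(n) = n * prod_{p | n} (1 - 1/p):
182 = 2 * 7 * 13, so
phi(182) = 182 * (1 - 1/2) * (1 - 1/7) * (1 - 1/13) = 72.

72


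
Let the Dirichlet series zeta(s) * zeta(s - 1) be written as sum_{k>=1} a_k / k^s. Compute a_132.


Convolution gives a_k = sum_{d | k} d * 1 = sum_{d | k} d = sigma(k), the sum of positive divisors of k.
For k = 132, the divisors are 1, 2, 3, 4, 6, 11, 12, 22, 33, 44, 66, 132, so
sigma(132) = 1 + 2 + 3 + 4 + 6 + 11 + 12 + 22 + 33 + 44 + 66 + 132 = 336.

336


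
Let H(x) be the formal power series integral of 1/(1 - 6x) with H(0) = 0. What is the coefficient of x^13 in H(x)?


1/(1 - 6x) = sum_{k>=0} 6^k x^k. Integrating termwise with H(0) = 0:
H(x) = sum_{k>=0} 6^k x^(k+1) / (k+1) = sum_{m>=1} 6^(m-1) x^m / m.
For m = 13: 6^12/13 = 2176782336/13 = 2176782336/13.

2176782336/13


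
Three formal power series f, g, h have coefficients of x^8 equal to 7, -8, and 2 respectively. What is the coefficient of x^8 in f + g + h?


Series addition is componentwise:
7 + -8 + 2
= 1

1


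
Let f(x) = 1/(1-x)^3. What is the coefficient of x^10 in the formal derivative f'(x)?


Differentiate: d/dx [ 1/(1-x)^r ] = r / (1-x)^(r+1).
Here r = 3, so f'(x) = 3 / (1-x)^4.
The expansion of 1/(1-x)^(r+1) has coefficient of x^n equal to C(n+r, r).
So the coefficient of x^10 in f'(x) is
3 * C(13, 3) = 3 * 286 = 858

858


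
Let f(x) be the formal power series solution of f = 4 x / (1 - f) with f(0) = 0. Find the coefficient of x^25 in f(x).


Apply Lagrange inversion: f = 4 x * phi(f) with phi(t) = 1/(1 - t), so
[x^n] f = 4^n * (1/n) [t^(n-1)] phi(t)^n = 4^n * (1/n) [t^(n-1)] (1 - t)^(-n) = 4^n * (1/n) C(2n - 2, n - 1) = 4^n * C_{n-1}.
For n = 25: C_24 = C(48, 24) / 25 = 32247603683100/25 = 1289904147324.
With the 4^25 = 1125899906842624 factor, the coefficient is 1125899906842624 * 1289904147324 = 1452302959308005943778738176.

1452302959308005943778738176


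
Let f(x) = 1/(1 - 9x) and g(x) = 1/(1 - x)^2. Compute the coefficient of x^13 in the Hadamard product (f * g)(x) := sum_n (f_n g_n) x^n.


f has coefficients f_k = 9^k. For g = 1/(1 - x)^2 the coefficient is g_k = C(k + 1, 1) = k + 1. The Hadamard coefficient is (f * g)_k = 9^k * (k + 1).
For k = 13: 9^13 * 14 = 2541865828329 * 14 = 35586121596606.

35586121596606


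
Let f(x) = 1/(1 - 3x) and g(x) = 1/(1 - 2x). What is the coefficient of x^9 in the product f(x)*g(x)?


The coefficient of x^n in f*g is the Cauchy product: sum_{k=0}^{n} a^k * b^(n-k).
With a=3, b=2, n=9:
sum_{k=0}^{9} 3^k * 2^(9-k)
= 58025

58025


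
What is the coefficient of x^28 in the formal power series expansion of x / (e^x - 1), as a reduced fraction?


The exponential generating function for Bernoulli numbers is
x / (e^x - 1) = sum_{k>=0} B_k x^k / k!.
So the coefficient of x^28 in x / (e^x - 1) is B_28 / 28!.
Computing: B_28 = -23749461029/870, 28! = 304888344611713860501504000000, giving
-23749461029/870 / 304888344611713860501504000000 = -3392780147/37893265687455865519472640000000.

-3392780147/37893265687455865519472640000000


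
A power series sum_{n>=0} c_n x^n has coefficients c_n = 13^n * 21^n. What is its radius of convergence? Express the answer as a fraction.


By the root test (Cauchy-Hadamard), the radius is R = 1 / limsup_n |c_n|^(1/n).
Here |c_n|^(1/n) = (13^n * 21^n)^(1/n) = 13 * 21 = 273 for all n.
So R = 1/273 = 1/273.

1/273


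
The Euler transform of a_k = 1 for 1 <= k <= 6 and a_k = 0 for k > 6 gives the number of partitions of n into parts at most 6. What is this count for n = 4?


Partitions of 4 into parts at most 6:
Using generating function (1-x)^(-1)(1-x^2)^(-1)...(1-x^6)^(-1),
the coefficient of x^4 = 5

5


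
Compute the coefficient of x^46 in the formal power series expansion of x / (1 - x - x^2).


Let f(x) = sum_{k>=0} a_k x^k. Multiplying f(x) * (1 - x - x^2) = x and matching coefficients gives a_0 = 0, a_1 = 1, and a_k = a_{k-1} + a_{k-2} for k >= 2. These are the Fibonacci numbers F_k.
Iterating from F_0 = 0, F_1 = 1:
F_0=0, F_1=1, F_2=1, F_3=2, F_4=3, F_5=5, F_6=8, F_7=13, F_8=21, F_9=34, ...
F_46 = 1836311903.

1836311903
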